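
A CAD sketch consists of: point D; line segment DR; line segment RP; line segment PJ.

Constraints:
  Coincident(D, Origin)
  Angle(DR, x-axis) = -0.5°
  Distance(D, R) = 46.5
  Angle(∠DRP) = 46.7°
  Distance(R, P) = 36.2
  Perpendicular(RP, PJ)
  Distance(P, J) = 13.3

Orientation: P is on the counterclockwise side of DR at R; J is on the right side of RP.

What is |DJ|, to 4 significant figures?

47.34

∠DRP = 46.7°, so RP runs at -0.5° + (180° − 46.7°) = 132.8° from the x-axis; with |RP| = 36.2, P = R + 36.2·(cos 132.8°, sin 132.8°) = (21.90, 26.16). The perpendicularity gives PJ at right angles to RP; with |PJ| = 13.3 on the right of RP, J = P + 13.3·(0.7337, 0.6794) = (31.66, 35.19). Then |DJ| = |J − D| = 47.34.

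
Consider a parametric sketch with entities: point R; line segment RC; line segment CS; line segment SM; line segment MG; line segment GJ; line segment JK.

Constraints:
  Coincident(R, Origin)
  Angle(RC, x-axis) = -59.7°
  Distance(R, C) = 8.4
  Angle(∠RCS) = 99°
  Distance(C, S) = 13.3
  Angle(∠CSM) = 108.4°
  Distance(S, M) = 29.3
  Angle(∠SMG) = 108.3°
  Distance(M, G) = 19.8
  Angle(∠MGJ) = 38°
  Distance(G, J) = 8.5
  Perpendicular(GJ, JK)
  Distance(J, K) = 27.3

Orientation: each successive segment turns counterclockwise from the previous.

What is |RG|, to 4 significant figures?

32.34

∠CSM = 108.4° gives SM at 92.90° from the x-axis; with |SM| = 29.3, M = (15.15, 26.84). ∠SMG = 108.3° gives MG at 164.6° from the x-axis; with |MG| = 19.8, G = (-3.942, 32.10). Then |RG| = |G − R| = 32.34.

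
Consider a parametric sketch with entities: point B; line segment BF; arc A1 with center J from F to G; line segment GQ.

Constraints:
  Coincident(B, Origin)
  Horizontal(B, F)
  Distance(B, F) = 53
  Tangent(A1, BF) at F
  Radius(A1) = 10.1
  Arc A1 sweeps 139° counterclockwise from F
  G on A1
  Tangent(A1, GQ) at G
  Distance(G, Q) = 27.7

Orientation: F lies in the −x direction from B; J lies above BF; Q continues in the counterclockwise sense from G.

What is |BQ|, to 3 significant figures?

76.3

B is at the origin; B and F share the same y with |BF| = 53.0 and F on the −x side, so F = (-53.0, 0.00). Since A1 is tangent to BF there, JF ⟂ BF, so J = F + (0, 10.1) = (-53.0, 10.1). On A1, F sits at bearing -90° from J; a 139° counterclockwise sweep puts G at bearing 49°, so G = J + 10.1·(cos 49°, sin 49°) = (-46.4, 17.7). Since A1 is tangent to GQ there, JG ⟂ GQ, so GQ runs along (−sin 49°, cos 49°); with |GQ| = 27.7, Q = (-67.3, 35.9). Then |BQ| = |Q − B| = 76.3.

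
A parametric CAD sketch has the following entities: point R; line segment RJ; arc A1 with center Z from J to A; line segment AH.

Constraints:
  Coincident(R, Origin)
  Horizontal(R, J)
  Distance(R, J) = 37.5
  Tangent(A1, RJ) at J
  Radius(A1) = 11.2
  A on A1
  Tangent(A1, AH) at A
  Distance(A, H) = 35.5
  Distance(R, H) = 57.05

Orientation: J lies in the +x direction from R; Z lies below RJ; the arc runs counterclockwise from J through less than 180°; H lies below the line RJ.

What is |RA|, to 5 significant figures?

29.279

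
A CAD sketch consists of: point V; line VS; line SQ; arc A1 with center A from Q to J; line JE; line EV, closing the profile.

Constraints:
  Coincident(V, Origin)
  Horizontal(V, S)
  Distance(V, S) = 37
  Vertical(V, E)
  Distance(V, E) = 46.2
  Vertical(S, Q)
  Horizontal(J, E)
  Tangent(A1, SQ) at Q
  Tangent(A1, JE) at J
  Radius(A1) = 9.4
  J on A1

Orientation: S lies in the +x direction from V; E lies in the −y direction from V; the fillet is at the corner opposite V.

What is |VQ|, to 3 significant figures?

52.2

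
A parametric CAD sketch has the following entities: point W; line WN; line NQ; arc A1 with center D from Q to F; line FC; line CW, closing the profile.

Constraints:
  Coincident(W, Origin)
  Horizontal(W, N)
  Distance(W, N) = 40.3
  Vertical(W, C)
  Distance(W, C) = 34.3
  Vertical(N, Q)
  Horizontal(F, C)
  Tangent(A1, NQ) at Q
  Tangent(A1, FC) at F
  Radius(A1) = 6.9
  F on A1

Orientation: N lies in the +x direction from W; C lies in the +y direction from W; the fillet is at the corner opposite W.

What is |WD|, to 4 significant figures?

43.20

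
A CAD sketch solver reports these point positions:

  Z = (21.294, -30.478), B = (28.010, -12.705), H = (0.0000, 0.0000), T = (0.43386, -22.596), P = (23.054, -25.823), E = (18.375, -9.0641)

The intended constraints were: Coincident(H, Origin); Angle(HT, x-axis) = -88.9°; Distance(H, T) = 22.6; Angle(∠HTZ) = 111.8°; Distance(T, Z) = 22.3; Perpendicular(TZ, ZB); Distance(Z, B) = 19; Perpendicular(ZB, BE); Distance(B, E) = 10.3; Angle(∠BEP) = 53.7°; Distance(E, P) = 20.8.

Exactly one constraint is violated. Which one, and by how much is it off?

Distance(E, P) = 20.8 — off by 3.40.

H = (0.00, 0.00) ✓; HT at -88.90° ✓; |HT| = 22.60 ✓; ∠HTZ = 111.8° ✓; |TZ| = 22.30 ✓; ∠(TZ, ZB) = 90.00° ✓; |ZB| = 19.00 ✓; ∠(ZB, BE) = 90.00° ✓; |BE| = 10.30 ✓; ∠BEP = 53.70° ✓; |EP| = 17.40 ✗.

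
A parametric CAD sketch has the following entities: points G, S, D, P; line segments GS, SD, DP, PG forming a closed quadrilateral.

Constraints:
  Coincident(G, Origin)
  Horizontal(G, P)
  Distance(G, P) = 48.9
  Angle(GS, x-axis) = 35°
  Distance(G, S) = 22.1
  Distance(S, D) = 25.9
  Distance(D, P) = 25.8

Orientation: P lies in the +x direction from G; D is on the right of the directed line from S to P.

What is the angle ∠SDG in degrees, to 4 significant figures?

47.45°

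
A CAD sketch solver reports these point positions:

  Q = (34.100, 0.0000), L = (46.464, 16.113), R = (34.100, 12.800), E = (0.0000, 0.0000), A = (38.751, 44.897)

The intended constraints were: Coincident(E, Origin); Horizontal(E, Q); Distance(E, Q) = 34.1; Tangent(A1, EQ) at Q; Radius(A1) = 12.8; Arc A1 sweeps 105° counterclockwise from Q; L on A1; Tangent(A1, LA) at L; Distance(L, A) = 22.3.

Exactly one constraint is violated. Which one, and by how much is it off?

Distance(L, A) = 22.3 — off by 7.50.

E = (0.00, 0.00) ✓; E.y = 0.00, Q.y = 0.00 ✓; |EQ| = 34.10 ✓; ∠(RQ, QE) = 90.00° ✓; |RQ| = 12.80 ✓; bearing(R→L) − bearing(R→Q) = 105.0° ✓; |RL| = 12.80 ✓; ∠(RL, LA) = 90.00° ✓; |LA| = 29.80 ✗.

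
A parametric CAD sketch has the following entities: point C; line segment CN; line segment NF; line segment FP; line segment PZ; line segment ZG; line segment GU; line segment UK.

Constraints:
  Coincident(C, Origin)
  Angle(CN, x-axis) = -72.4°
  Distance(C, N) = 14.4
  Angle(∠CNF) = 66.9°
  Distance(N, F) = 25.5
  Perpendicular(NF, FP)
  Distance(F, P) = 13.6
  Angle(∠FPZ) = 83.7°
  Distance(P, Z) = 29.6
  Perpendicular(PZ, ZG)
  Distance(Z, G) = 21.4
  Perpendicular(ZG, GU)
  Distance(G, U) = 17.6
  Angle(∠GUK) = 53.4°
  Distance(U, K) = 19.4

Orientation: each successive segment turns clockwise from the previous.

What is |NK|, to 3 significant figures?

5.89

ZG ⟂ GU, so GU runs at 168°; with |GU| = 17.6, U = (-12.4, -21.1). ∠GUK = 53.4° gives UK at 41.6° from the x-axis; with |UK| = 19.4, K = (2.15, -8.27). Then |NK| = |K − N| = 5.89.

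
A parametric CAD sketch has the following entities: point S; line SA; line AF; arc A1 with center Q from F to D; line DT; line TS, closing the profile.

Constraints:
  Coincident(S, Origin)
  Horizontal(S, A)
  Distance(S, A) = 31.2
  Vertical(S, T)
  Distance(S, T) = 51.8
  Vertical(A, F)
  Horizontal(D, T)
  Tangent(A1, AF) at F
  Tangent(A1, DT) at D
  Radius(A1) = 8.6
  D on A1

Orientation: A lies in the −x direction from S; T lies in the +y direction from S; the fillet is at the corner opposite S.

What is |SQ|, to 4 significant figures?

48.75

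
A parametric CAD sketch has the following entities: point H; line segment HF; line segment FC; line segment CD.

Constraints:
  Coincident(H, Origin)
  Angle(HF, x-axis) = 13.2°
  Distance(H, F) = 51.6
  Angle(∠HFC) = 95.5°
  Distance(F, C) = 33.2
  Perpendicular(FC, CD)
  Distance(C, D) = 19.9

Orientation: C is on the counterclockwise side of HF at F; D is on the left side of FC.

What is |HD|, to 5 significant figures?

49.447

H is at the origin; HF runs at 13.2° with length 51.6, so F = 51.6·(cos 13.2°, sin 13.2°) = (50.237, 11.783). ∠HFC = 95.5°, so FC runs at 13.2° + (180° − 95.5°) = 97.700° from the x-axis; with |FC| = 33.2, C = F + 33.2·(cos 97.700°, sin 97.700°) = (45.788, 44.684). FC ⟂ CD; with |CD| = 19.9 on the left of FC, D = C + 19.9·(-0.99098, -0.13399) = (26.068, 42.017). Then |HD| = |D − H| = 49.447.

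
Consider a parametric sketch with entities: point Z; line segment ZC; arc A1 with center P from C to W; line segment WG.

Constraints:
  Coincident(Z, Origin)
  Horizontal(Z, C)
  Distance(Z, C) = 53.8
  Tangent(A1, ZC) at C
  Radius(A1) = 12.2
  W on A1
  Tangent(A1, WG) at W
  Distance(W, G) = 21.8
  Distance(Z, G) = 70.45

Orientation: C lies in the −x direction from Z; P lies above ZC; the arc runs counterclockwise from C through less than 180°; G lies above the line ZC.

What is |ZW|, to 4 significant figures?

49.64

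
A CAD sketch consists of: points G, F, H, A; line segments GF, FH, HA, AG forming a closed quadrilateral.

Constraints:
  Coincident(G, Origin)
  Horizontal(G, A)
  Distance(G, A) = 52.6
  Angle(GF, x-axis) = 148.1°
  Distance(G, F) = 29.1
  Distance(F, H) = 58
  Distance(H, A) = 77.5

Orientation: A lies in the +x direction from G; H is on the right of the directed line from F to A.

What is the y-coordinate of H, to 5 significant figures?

-41.410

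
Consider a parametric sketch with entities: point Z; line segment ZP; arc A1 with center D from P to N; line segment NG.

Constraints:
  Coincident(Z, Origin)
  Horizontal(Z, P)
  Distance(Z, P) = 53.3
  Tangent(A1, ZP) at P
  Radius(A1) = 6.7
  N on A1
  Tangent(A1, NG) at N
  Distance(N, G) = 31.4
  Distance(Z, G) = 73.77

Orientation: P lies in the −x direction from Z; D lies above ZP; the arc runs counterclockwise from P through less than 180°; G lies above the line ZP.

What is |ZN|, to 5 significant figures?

48.638

Checks: |DN| = 6.700 ✓; ∠(DN, NG) = 90.00° ✓; |NG| = 31.40 ✓; |ZG| = 73.77 ✓.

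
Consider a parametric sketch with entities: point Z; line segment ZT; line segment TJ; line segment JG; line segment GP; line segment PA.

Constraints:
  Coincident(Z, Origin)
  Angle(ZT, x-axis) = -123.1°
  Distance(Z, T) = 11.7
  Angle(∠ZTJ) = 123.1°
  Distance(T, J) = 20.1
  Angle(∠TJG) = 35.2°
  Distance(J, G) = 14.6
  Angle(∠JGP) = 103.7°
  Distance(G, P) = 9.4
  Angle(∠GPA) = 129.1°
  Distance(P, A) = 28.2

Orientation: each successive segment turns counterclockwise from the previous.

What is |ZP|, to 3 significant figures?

10.6

∠TJG = 35.2° gives JG at 78.6° from the x-axis; with |JG| = 14.6, G = (4.61, -13.9). ∠JGP = 103.7° gives GP at 155° from the x-axis; with |GP| = 9.4, P = (-3.90, -9.89). Then |ZP| = |P − Z| = 10.6.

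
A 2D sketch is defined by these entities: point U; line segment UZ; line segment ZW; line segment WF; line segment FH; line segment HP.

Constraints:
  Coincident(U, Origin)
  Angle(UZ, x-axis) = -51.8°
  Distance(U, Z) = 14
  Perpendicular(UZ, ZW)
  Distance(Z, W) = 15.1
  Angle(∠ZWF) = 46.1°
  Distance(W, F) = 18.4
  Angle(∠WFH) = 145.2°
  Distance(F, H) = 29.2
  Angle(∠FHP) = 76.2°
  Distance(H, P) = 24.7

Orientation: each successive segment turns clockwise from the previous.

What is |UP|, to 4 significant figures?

32.00

∠WFH = 145.2° gives FH at 49.50° from the x-axis; with |FH| = 29.2, H = (17.58, 20.17). ∠FHP = 76.2° gives HP at -54.30° from the x-axis; with |HP| = 24.7, P = (32.00, 0.1145). Then |UP| = |P − U| = 32.00.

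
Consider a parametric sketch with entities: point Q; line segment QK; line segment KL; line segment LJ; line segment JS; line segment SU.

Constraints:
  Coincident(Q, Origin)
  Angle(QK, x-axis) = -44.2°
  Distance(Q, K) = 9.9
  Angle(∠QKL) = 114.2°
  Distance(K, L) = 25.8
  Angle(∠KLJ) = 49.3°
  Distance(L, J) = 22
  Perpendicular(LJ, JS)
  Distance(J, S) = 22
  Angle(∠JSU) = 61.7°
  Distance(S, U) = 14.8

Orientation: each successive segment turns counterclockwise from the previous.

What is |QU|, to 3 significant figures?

17.4

Q is at the origin; QK runs at -44.2° with length 9.9, so K = (7.10, -6.90). ∠QKL = 114.2° gives KL at 21.6° from the x-axis; with |KL| = 25.8, L = (31.1, 2.60). ∠KLJ = 49.3° gives LJ at 152° from the x-axis; with |LJ| = 22.0, J = (11.6, 12.8). The perpendicularity gives JS at right angles to LJ, so JS runs at -118°; with |JS| = 22.0, S = (1.38, -6.66). ∠JSU = 61.7° gives SU at 0.600° from the x-axis; with |SU| = 14.8, U = (16.2, -6.50). Then |QU| = |U − Q| = 17.4.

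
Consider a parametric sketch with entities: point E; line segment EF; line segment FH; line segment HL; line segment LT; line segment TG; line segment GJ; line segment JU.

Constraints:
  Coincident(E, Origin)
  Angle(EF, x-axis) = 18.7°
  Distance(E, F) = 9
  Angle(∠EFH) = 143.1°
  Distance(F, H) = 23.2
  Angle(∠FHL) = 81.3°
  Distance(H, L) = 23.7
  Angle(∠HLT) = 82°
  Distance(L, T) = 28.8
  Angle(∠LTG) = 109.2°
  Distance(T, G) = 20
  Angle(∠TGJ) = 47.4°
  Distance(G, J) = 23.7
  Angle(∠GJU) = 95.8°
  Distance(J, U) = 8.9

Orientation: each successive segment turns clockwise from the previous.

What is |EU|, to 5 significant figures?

16.879

∠TGJ = 47.4° gives GJ at -58.300° from the x-axis; with |GJ| = 23.7, J = (14.087, -9.9288). ∠GJU = 95.8° gives JU at -142.50° from the x-axis; with |JU| = 8.9, U = (7.0260, -15.347). Then |EU| = |U − E| = 16.879.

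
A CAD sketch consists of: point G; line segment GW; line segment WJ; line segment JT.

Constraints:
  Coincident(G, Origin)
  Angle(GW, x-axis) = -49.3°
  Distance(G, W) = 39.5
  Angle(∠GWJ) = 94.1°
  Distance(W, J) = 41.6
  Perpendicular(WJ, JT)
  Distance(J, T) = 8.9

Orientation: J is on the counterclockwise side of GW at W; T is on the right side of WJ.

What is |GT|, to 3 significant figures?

65.6

G is at the origin; GW runs at -49.3° with length 39.5, so W = 39.5·(cos -49.3°, sin -49.3°) = (25.8, -29.9). ∠GWJ = 94.1°, so WJ runs at -49.3° + (180° − 94.1°) = 36.6° from the x-axis; with |WJ| = 41.6, J = W + 41.6·(cos 36.6°, sin 36.6°) = (59.2, -5.14). WJ is perpendicular to JT; with |JT| = 8.9 on the right of WJ, T = J + 8.9·(0.596, -0.803) = (64.5, -12.3). Then |GT| = |T − G| = 65.6.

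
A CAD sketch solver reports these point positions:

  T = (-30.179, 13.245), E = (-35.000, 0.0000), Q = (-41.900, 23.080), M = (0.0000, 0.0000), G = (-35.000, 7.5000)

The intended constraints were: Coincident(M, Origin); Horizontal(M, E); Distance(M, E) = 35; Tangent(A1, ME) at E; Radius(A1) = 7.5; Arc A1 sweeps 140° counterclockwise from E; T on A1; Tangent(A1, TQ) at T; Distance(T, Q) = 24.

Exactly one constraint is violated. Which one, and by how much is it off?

Distance(T, Q) = 24 — off by 8.70.

M = (0.00, 0.00) ✓; M.y = 0.00, E.y = 0.00 ✓; |ME| = 35.00 ✓; ∠(GE, EM) = 90.00° ✓; |GE| = 7.500 ✓; bearing(G→T) − bearing(G→E) = 140.0° ✓; |GT| = 7.500 ✓; ∠(GT, TQ) = 90.00° ✓; |TQ| = 15.30 ✗.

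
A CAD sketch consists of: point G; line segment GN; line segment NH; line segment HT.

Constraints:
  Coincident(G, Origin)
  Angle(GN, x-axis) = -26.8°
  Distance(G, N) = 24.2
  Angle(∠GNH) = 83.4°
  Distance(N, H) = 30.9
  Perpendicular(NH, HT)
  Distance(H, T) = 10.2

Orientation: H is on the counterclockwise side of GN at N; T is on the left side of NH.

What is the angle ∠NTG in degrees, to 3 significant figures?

44.5°

∠GNH = 83.4°, so NH runs at -26.8° + (180° − 83.4°) = 69.8° from the x-axis; with |NH| = 30.9, H = N + 30.9·(cos 69.8°, sin 69.8°) = (32.3, 18.1). The perpendicularity gives HT at right angles to NH; with |HT| = 10.2 on the left of NH, T = H + 10.2·(-0.938, 0.345) = (22.7, 21.6). Then cos ∠NTG = TN·TG / (|TN||TG|), giving 44.5°.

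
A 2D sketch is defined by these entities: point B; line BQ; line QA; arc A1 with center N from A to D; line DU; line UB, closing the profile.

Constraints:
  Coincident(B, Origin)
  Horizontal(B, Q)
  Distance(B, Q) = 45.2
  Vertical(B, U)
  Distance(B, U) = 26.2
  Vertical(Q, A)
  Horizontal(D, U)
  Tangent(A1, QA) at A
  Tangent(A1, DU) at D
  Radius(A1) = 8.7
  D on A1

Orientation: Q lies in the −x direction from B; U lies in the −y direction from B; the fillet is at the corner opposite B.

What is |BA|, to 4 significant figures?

48.47

The virtual corner opposite B is at (-45.20, -26.20). The tangent condition forces NA to be normal to QA and A1 meets DU tangentially, so ND is at right angles to DU, with radius 8.7, so the center N sits 8.7 in from both sides at N = (-36.50, -17.50). That places the tangent points at A = (-45.20, -17.50) on QA and D = (-36.50, -26.20) on DU. Then |BA| = |A − B| = 48.47.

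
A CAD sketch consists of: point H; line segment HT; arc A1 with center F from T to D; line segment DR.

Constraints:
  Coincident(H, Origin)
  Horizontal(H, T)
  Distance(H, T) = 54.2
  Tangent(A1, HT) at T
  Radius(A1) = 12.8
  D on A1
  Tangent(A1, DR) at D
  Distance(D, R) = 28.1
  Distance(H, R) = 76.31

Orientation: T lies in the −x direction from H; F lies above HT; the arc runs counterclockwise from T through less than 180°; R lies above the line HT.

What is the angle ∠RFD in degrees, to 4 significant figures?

65.51°

H is at the origin; HT is horizontal with |HT| = 54.2 and T on the −x side, so T = (-54.20, 0.000). A1 meets HT tangentially, so FT is at right angles to HT, so F = T + (0, 12.8) = (-54.20, 12.80). Since FD ⟂ DR (tangency), |FR| = √(12.8² + 28.1²) = 30.88 regardless of where D sits on A1. So R lies on both circle(H, 76.31) and circle(F, 30.88); the above-HT intersection is R = (-63.56, 42.22). D is the foot of the tangent from R: D = (-44.71, 21.39).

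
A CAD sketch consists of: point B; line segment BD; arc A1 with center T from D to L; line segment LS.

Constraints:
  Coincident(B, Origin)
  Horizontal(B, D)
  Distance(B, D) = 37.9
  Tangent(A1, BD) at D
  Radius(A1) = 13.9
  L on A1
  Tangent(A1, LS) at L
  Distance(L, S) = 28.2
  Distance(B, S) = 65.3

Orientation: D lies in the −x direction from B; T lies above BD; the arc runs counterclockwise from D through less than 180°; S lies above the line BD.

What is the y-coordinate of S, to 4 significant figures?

43.39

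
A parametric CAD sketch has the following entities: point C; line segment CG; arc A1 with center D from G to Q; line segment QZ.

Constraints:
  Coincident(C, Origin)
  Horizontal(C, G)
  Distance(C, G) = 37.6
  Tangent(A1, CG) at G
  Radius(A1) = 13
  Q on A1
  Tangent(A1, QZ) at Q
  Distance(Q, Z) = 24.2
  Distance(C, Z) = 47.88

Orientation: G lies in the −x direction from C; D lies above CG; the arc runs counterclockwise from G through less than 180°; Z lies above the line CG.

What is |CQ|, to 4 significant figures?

28.82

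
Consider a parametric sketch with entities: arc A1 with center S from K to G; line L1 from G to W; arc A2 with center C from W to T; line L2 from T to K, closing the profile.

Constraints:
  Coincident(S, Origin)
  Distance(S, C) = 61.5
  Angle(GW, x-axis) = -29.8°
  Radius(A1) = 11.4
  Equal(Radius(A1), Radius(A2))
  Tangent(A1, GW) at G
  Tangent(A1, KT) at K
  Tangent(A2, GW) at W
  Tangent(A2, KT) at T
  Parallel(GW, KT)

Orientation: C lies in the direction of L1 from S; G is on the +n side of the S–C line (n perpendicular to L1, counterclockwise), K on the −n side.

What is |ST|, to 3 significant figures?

62.5

Tangency of A1 to both parallel lines with radius 11.4 puts G and K at S ± 11.4·n: G = (5.67, 9.89), K = (-5.67, -9.89). Equal radii place W and T the same way about C: W = C + 11.4·n = (59.0, -20.7), T = C − 11.4·n = (47.7, -40.5). Then |ST| = |T − S| = 62.5.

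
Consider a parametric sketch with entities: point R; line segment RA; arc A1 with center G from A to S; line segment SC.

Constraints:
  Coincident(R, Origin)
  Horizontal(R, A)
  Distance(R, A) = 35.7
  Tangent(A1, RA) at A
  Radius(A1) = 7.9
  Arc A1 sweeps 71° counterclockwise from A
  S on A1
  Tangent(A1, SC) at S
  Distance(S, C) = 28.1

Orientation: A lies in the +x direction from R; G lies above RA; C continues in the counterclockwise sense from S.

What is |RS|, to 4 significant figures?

43.50

A1 meets RA tangentially, so GA is at right angles to RA, so G = A + (0, 7.9) = (35.70, 7.900). On A1, A sits at bearing -90° from G; a 71° counterclockwise sweep puts S at bearing -19°, so S = G + 7.9·(cos -19°, sin -19°) = (43.17, 5.328). Then |RS| = |S − R| = 43.50.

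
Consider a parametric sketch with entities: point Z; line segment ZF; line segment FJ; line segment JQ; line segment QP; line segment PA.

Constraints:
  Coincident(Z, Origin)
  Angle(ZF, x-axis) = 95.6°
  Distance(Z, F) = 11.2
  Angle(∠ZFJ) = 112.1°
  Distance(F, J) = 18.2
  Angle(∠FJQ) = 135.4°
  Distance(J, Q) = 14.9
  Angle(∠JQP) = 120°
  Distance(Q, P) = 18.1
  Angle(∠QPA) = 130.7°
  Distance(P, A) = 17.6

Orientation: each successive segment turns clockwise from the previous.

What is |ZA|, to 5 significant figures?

28.327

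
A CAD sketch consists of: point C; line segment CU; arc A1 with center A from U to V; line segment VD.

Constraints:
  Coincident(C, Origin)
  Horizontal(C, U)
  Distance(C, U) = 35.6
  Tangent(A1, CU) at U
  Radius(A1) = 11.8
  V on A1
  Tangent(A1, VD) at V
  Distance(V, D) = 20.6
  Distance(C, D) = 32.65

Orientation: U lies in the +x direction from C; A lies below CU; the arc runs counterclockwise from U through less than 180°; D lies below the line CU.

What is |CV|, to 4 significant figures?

25.71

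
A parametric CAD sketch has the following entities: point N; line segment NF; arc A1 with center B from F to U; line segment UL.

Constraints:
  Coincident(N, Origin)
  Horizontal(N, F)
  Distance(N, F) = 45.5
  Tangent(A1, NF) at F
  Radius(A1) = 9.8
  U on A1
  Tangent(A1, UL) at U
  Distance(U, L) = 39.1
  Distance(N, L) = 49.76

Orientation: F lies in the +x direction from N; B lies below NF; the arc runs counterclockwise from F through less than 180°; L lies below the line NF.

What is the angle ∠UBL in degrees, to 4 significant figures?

75.93°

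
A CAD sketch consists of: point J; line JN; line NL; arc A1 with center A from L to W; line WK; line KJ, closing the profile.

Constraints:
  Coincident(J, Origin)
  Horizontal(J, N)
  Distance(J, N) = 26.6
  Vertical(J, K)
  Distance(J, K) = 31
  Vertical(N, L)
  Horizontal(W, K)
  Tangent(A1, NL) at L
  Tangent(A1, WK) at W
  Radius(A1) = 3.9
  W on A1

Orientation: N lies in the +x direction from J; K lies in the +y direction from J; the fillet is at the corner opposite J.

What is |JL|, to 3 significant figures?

38.0

J is at the origin; JN is horizontal with |JN| = 26.6 and N on the +x side, so N = (26.6, 0.00). J and K share the same x with |JK| = 31.0 and K on the +y side, so K = (0.00, 31.0). The virtual corner opposite J is at (26.6, 31.0). The tangent condition forces AL to be normal to NL and the tangent condition forces AW to be normal to WK, with radius 3.9, so the center A sits 3.9 in from both sides at A = (22.7, 27.1). That places the tangent points at L = (26.6, 27.1) on NL and W = (22.7, 31.0) on WK. Then |JL| = |L − J| = 38.0.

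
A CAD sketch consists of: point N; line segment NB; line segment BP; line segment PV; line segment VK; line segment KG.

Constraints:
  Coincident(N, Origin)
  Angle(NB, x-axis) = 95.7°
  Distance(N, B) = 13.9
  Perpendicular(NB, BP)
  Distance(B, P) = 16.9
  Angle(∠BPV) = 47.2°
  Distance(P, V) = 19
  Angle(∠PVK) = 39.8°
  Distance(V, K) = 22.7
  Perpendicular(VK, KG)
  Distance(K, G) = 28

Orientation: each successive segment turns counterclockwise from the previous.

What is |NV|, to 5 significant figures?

3.9908

N is at the origin; NB runs at 95.7° with length 13.9, so B = (-1.3805, 13.831). The perpendicularity gives BP at right angles to NB, so BP runs at -174.30°; with |BP| = 16.9, P = (-18.197, 12.153). ∠BPV = 47.2° gives PV at -41.500° from the x-axis; with |PV| = 19.0, V = (-3.9668, -0.43701). Then |NV| = |V − N| = 3.9908.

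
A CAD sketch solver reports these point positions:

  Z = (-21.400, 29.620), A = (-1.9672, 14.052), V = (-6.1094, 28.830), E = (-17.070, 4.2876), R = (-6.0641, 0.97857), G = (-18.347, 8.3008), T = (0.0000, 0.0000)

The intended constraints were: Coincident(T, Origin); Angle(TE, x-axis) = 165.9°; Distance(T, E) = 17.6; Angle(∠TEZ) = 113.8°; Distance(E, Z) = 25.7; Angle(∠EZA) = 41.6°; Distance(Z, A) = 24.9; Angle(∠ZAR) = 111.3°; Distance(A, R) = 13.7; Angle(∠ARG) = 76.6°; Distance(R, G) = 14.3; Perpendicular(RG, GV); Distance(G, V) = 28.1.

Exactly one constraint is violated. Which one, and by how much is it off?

Distance(G, V) = 28.1 — off by 4.20.

T = (0.00, 0.00) ✓; TE at 165.9° ✓; |TE| = 17.60 ✓; ∠TEZ = 113.8° ✓; |EZ| = 25.70 ✓; ∠EZA = 41.60° ✓; |ZA| = 24.90 ✓; ∠ZAR = 111.3° ✓; |AR| = 13.70 ✓; ∠ARG = 76.60° ✓; |RG| = 14.30 ✓; ∠(RG, GV) = 90.00° ✓; |GV| = 23.90 ✗.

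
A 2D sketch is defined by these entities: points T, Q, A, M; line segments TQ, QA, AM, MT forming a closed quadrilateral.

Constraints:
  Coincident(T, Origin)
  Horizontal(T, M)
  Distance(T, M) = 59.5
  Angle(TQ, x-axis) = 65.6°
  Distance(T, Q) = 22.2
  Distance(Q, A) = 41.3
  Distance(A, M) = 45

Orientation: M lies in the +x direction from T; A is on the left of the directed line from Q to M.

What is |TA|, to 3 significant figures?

61.1

Checks: TQ at 65.60° ✓; |QA| = 41.30 ✓; |AM| = 45.00 ✓.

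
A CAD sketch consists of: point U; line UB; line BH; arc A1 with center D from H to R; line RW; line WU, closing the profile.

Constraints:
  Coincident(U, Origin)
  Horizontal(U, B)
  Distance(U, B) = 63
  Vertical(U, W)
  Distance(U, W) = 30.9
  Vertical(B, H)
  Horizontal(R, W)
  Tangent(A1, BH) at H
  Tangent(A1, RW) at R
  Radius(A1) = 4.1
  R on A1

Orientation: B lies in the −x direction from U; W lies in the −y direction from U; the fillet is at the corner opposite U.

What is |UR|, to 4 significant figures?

66.51

The virtual corner opposite U is at (-63.00, -30.90). Tangency of A1 to BH means the radius DH is perpendicular to BH and since A1 is tangent to RW there, DR ⟂ RW, with radius 4.1, so the center D sits 4.1 in from both sides at D = (-58.90, -26.80). That places the tangent points at H = (-63.00, -26.80) on BH and R = (-58.90, -30.90) on RW. Then |UR| = |R − U| = 66.51.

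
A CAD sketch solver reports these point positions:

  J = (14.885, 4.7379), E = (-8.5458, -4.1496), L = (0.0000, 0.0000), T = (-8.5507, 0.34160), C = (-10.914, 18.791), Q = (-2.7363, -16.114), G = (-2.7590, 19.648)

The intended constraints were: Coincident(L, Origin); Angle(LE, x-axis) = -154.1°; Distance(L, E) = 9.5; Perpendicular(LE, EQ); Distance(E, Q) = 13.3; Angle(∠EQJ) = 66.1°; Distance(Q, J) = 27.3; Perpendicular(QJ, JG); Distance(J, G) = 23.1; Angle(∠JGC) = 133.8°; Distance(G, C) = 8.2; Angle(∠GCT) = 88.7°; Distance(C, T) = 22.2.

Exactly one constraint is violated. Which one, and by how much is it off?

Distance(C, T) = 22.2 — off by 3.60.

L = (0.00, 0.00) ✓; LE at -154.1° ✓; |LE| = 9.500 ✓; ∠(LE, EQ) = 90.00° ✓; |EQ| = 13.30 ✓; ∠EQJ = 66.10° ✓; |QJ| = 27.30 ✓; ∠(QJ, JG) = 90.00° ✓; |JG| = 23.10 ✓; ∠JGC = 133.8° ✓; |GC| = 8.200 ✓; ∠GCT = 88.70° ✓; |CT| = 18.60 ✗.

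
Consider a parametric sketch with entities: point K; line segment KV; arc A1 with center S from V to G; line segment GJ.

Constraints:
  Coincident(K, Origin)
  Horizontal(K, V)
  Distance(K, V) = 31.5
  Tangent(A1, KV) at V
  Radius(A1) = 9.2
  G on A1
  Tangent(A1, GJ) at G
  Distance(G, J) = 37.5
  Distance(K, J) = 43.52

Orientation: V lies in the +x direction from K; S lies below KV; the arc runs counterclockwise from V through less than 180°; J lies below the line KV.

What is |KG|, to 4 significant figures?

23.62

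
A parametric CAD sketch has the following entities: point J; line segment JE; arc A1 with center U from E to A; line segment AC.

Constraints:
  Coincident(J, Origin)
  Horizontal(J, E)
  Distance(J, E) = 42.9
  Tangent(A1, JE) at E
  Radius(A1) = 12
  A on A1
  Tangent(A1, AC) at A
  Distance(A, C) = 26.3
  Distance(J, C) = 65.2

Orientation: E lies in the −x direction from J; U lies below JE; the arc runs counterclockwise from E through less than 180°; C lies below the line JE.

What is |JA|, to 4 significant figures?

56.42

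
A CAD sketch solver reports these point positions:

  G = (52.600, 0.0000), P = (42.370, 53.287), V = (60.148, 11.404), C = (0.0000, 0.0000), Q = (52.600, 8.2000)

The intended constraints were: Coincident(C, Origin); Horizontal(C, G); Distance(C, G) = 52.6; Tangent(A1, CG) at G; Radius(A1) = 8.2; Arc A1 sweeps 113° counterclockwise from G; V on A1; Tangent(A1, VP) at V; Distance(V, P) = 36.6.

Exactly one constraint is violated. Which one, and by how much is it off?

Distance(V, P) = 36.6 — off by 8.90.

C = (0.00, 0.00) ✓; C.y = 0.00, G.y = 0.00 ✓; |CG| = 52.60 ✓; ∠(QG, GC) = 90.00° ✓; |QG| = 8.200 ✓; bearing(Q→V) − bearing(Q→G) = 113.0° ✓; |QV| = 8.200 ✓; ∠(QV, VP) = 90.00° ✓; |VP| = 45.50 ✗.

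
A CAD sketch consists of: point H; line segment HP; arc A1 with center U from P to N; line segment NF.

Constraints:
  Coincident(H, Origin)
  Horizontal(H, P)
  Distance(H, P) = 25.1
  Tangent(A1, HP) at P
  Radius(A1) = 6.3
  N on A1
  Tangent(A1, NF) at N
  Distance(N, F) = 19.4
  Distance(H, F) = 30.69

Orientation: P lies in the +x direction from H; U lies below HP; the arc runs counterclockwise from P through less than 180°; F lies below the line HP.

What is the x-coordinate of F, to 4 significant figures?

17.48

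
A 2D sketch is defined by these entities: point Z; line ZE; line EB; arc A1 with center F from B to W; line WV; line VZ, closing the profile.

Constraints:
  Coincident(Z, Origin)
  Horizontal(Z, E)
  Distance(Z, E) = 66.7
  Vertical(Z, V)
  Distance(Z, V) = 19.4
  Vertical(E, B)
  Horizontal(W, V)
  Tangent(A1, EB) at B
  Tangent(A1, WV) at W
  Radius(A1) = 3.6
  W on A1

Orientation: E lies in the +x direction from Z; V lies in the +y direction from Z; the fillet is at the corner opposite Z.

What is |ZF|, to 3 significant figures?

65.0

ZV is vertical with |ZV| = 19.4 and V on the +y side, so V = (0.00, 19.4). The virtual corner opposite Z is at (66.7, 19.4). A1 meets EB tangentially, so FB is at right angles to EB and the tangent condition forces FW to be normal to WV, with radius 3.6, so the center F sits 3.6 in from both sides at F = (63.1, 15.8). Then |ZF| = |F − Z| = 65.0.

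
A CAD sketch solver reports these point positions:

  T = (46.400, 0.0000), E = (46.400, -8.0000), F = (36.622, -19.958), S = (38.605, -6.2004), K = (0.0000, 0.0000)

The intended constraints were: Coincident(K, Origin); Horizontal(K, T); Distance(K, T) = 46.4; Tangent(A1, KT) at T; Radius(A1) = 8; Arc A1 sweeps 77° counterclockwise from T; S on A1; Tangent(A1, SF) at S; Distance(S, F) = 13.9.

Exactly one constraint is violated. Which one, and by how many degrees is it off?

Tangent(A1, SF) at S — off by 4.80°.

K = (0.00, 0.00) ✓; K.y = 0.00, T.y = 0.00 ✓; |KT| = 46.40 ✓; ∠(ET, TK) = 90.00° ✓; |ET| = 8.000 ✓; bearing(E→S) − bearing(E→T) = 77.00° ✓; |ES| = 8.000 ✓; ∠(ES, SF) = 85.20° ✗; |SF| = 13.90 ✓.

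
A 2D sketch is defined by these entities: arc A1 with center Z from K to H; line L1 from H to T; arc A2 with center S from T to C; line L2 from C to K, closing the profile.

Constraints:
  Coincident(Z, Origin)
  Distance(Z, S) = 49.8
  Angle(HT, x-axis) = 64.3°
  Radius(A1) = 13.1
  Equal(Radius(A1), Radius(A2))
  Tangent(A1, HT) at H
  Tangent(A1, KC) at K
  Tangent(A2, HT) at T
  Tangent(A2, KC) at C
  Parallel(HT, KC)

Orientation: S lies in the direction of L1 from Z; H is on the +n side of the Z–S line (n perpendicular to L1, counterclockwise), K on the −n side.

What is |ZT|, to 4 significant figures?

51.49

Tangency of A1 to both parallel lines with radius 13.1 puts H and K at Z ± 13.1·n: H = (-11.80, 5.681), K = (11.80, -5.681). Equal radii place T and C the same way about S: T = S + 13.1·n = (9.792, 50.55), C = S − 13.1·n = (33.40, 39.19). Then |ZT| = |T − Z| = 51.49.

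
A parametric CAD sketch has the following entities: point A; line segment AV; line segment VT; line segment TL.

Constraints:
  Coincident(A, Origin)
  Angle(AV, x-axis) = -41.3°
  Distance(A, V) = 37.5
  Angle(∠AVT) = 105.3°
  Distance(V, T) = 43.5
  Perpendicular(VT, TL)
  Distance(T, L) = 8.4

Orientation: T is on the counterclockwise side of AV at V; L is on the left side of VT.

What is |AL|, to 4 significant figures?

60.19

A is at the origin; AV runs at -41.3° with length 37.5, so V = 37.5·(cos -41.3°, sin -41.3°) = (28.17, -24.75). ∠AVT = 105.3°, so VT runs at -41.3° + (180° − 105.3°) = 33.40° from the x-axis; with |VT| = 43.5, T = V + 43.5·(cos 33.40°, sin 33.40°) = (64.49, -0.8042). VT ⟂ TL; with |TL| = 8.4 on the left of VT, L = T + 8.4·(-0.5505, 0.8348) = (59.86, 6.209). Then |AL| = |L − A| = 60.19.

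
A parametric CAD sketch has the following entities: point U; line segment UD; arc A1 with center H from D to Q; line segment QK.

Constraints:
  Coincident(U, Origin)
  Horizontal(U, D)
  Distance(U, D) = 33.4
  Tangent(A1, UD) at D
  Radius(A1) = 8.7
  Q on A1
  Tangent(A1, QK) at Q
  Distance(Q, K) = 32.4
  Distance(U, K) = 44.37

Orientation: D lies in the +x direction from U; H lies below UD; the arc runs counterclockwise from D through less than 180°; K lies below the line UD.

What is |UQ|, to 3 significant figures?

25.9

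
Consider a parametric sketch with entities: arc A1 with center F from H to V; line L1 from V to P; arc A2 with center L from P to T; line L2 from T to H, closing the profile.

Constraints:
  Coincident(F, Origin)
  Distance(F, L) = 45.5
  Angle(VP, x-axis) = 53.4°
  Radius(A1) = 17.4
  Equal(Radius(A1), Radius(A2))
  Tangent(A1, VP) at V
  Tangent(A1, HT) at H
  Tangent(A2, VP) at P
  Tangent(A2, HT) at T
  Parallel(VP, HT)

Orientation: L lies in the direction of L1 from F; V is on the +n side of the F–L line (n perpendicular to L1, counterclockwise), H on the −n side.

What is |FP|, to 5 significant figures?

48.714

Tangency of A1 to both parallel lines with radius 17.4 puts V and H at F ± 17.4·n: V = (-13.969, 10.374), H = (13.969, -10.374). Equal radii place P and T the same way about L: P = L + 17.4·n = (13.159, 46.903), T = L − 17.4·n = (41.097, 26.154). Then |FP| = |P − F| = 48.714.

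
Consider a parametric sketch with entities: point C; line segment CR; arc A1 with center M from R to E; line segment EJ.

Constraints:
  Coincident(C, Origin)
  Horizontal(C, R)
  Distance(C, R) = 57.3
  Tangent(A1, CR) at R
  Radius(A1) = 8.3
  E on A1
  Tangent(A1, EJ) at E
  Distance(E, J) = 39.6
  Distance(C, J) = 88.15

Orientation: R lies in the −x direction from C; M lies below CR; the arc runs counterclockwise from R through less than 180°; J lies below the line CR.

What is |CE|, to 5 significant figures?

65.537

Checks: |ME| = 8.300 ✓; ∠(ME, EJ) = 90.00° ✓; |EJ| = 39.60 ✓; |CJ| = 88.15 ✓.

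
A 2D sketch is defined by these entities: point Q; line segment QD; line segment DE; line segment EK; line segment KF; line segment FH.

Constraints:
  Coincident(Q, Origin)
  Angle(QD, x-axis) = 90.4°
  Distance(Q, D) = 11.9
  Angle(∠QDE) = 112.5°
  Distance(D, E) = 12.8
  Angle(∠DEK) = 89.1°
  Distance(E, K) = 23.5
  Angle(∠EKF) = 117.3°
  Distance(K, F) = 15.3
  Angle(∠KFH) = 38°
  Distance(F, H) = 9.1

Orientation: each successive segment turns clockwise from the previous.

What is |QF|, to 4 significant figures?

19.58

Q is at the origin; QD runs at 90.4° with length 11.9, so D = (-0.08308, 11.90). ∠QDE = 112.5° gives DE at 22.90° from the x-axis; with |DE| = 12.8, E = (11.71, 16.88). ∠DEK = 89.1° gives EK at -68.00° from the x-axis; with |EK| = 23.5, K = (20.51, -4.908). ∠EKF = 117.3° gives KF at -130.7° from the x-axis; with |KF| = 15.3, F = (10.53, -16.51). Then |QF| = |F − Q| = 19.58.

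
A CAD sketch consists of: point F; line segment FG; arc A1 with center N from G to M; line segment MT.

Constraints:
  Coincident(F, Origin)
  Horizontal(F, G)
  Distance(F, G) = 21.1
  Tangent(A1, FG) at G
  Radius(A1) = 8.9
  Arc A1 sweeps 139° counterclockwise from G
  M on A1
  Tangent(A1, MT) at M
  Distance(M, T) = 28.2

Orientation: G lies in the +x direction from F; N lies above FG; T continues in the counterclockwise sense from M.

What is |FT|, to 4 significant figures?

34.58

On A1, G sits at bearing -90° from N; a 139° counterclockwise sweep puts M at bearing 49°, so M = N + 8.9·(cos 49°, sin 49°) = (26.94, 15.62). A1 meets MT tangentially, so NM is at right angles to MT, so MT runs along (−sin 49°, cos 49°); with |MT| = 28.2, T = (5.656, 34.12). Then |FT| = |T − F| = 34.58.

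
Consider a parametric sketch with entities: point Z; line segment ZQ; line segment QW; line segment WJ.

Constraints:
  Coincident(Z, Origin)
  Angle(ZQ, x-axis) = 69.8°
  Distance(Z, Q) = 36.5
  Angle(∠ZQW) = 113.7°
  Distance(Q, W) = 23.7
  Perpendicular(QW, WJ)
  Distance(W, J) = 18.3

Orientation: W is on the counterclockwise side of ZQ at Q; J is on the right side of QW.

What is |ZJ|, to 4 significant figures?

64.40

Z is at the origin; ZQ runs at 69.8° with length 36.5, so Q = 36.5·(cos 69.8°, sin 69.8°) = (12.60, 34.25). ∠ZQW = 113.7°, so QW runs at 69.8° + (180° − 113.7°) = 136.1° from the x-axis; with |QW| = 23.7, W = Q + 23.7·(cos 136.1°, sin 136.1°) = (-4.474, 50.69). The perpendicularity gives WJ at right angles to QW; with |WJ| = 18.3 on the right of QW, J = W + 18.3·(0.6934, 0.7206) = (8.216, 63.87). Then |ZJ| = |J − Z| = 64.40.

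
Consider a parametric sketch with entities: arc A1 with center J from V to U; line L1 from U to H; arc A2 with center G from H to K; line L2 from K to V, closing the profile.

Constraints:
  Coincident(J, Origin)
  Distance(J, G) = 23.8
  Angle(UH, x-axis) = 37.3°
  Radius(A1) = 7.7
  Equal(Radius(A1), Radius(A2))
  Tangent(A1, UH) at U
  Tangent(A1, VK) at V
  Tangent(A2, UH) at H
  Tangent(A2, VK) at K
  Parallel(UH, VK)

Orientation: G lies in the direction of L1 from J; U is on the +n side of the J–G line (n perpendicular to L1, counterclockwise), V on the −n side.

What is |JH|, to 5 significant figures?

25.015

The slot axis is L1's direction at 37.3°, so u = (cos 37.3°, sin 37.3°) = (0.79547, 0.60599) and n = (−sin 37.3°, cos 37.3°) = (-0.60599, 0.79547). J is at the origin and G lies 23.8 along u from J, so G = 23.8·u = (18.932, 14.423). Tangency of A1 to both parallel lines with radius 7.7 puts U and V at J ± 7.7·n: U = (-4.6661, 6.1251), V = (4.6661, -6.1251). Equal radii place H and K the same way about G: H = G + 7.7·n = (14.266, 20.548), K = G − 7.7·n = (23.598, 8.2974). Then |JH| = |H − J| = 25.015.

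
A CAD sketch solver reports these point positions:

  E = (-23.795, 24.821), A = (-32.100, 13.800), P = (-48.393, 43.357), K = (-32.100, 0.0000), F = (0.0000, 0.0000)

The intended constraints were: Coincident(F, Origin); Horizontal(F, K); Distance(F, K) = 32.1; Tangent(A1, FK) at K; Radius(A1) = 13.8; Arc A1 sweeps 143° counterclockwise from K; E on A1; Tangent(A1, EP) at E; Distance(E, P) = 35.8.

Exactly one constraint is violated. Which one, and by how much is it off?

Distance(E, P) = 35.8 — off by 5.00.

F = (0.00, 0.00) ✓; F.y = 0.00, K.y = 0.00 ✓; |FK| = 32.10 ✓; ∠(AK, KF) = 90.00° ✓; |AK| = 13.80 ✓; bearing(A→E) − bearing(A→K) = 143.0° ✓; |AE| = 13.80 ✓; ∠(AE, EP) = 90.00° ✓; |EP| = 30.80 ✗.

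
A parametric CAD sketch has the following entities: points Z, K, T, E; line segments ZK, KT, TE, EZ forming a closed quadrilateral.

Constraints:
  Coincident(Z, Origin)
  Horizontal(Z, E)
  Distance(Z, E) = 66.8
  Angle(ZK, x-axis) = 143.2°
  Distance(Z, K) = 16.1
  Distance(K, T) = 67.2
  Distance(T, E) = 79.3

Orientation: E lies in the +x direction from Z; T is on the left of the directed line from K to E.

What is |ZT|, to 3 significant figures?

70.3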